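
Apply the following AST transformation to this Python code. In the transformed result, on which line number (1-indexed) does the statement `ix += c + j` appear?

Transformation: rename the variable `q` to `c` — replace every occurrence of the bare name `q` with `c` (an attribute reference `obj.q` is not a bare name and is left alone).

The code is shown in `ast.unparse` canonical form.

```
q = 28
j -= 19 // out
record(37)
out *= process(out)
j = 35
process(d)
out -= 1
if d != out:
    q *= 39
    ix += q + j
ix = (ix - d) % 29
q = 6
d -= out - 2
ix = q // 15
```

10

Transformed code:
c = 28
j -= 19 // out
record(37)
out *= process(out)
j = 35
process(d)
out -= 1
if d != out:
    c *= 39
    ix += c + j
ix = (ix - d) % 29
c = 6
d -= out - 2
ix = c // 15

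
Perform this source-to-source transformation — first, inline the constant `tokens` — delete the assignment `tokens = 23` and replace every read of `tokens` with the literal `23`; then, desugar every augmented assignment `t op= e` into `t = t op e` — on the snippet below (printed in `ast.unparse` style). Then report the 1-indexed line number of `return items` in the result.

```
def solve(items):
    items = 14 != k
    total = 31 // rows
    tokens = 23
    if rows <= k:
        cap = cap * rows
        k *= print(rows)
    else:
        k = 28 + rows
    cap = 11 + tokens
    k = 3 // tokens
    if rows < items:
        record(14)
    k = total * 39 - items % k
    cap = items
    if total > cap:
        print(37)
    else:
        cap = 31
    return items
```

Transformed code:
def solve(items):
    items = 14 != k
    total = 31 // rows
    if rows <= k:
        cap = cap * rows
        k = k * print(rows)
    else:
        k = 28 + rows
    cap = 11 + 23
    k = 3 // 23
    if rows < items:
        record(14)
    k = total * 39 - items % k
    cap = items
    if total > cap:
        print(37)
    else:
        cap = 31
    return items

19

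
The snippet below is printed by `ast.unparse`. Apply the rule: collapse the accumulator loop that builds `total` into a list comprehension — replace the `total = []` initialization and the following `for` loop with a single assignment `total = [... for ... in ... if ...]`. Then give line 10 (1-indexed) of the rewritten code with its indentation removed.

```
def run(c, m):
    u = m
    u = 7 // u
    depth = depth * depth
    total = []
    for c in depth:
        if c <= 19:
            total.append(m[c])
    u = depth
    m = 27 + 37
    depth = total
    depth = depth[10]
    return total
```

return total

Transformed code:
def run(c, m):
    u = m
    u = 7 // u
    depth = depth * depth
    total = [m[c] for c in depth if c <= 19]
    u = depth
    m = 27 + 37
    depth = total
    depth = depth[10]
    return total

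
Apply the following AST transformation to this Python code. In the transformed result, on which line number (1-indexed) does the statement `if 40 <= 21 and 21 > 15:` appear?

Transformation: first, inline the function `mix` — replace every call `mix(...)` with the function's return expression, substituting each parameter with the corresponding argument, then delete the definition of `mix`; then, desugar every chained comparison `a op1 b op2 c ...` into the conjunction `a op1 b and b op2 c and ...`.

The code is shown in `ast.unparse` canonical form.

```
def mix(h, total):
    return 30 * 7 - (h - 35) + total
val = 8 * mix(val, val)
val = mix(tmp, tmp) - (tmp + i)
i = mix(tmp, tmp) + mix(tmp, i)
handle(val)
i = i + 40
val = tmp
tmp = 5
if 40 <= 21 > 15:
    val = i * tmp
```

Transformed code:
val = 8 * (30 * 7 - (val - 35) + val)
val = 30 * 7 - (tmp - 35) + tmp - (tmp + i)
i = 30 * 7 - (tmp - 35) + tmp + (30 * 7 - (tmp - 35) + i)
handle(val)
i = i + 40
val = tmp
tmp = 5
if 40 <= 21 and 21 > 15:
    val = i * tmp

8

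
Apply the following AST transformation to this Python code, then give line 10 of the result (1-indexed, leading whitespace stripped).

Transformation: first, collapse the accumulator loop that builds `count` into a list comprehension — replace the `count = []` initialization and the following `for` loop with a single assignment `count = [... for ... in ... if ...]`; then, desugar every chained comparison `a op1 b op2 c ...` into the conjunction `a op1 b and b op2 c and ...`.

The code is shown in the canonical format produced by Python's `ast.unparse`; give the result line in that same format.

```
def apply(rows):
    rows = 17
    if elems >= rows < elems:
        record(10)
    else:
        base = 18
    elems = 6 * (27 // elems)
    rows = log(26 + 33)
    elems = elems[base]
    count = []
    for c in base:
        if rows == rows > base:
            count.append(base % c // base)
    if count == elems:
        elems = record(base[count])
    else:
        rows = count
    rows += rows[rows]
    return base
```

count = [base % c // base for c in base if rows == rows and rows > base]

Transformed code:
def apply(rows):
    rows = 17
    if elems >= rows and rows < elems:
        record(10)
    else:
        base = 18
    elems = 6 * (27 // elems)
    rows = log(26 + 33)
    elems = elems[base]
    count = [base % c // base for c in base if rows == rows and rows > base]
    if count == elems:
        elems = record(base[count])
    else:
        rows = count
    rows += rows[rows]
    return base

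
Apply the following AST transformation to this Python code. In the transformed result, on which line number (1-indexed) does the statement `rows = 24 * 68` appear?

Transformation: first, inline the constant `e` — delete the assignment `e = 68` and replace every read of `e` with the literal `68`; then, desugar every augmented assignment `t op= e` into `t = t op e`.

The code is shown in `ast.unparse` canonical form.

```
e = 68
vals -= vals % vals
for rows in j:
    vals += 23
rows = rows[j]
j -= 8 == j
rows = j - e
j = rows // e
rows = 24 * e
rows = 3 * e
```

Transformed code:
vals = vals - vals % vals
for rows in j:
    vals = vals + 23
rows = rows[j]
j = j - (8 == j)
rows = j - 68
j = rows // 68
rows = 24 * 68
rows = 3 * 68

8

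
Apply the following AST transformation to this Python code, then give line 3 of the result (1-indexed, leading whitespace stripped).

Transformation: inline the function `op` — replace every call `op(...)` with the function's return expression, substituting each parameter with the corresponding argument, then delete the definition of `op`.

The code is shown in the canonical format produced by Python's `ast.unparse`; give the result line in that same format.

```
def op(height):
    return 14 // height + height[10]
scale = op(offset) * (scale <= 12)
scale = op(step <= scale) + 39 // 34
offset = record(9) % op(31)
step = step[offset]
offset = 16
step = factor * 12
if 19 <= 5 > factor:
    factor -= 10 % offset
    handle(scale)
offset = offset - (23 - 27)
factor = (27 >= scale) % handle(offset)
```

offset = record(9) % (14 // 31 + 31[10])

Transformed code:
scale = (14 // offset + offset[10]) * (scale <= 12)
scale = 14 // (step <= scale) + (step <= scale)[10] + 39 // 34
offset = record(9) % (14 // 31 + 31[10])
step = step[offset]
offset = 16
step = factor * 12
if 19 <= 5 > factor:
    factor -= 10 % offset
    handle(scale)
offset = offset - (23 - 27)
factor = (27 >= scale) % handle(offset)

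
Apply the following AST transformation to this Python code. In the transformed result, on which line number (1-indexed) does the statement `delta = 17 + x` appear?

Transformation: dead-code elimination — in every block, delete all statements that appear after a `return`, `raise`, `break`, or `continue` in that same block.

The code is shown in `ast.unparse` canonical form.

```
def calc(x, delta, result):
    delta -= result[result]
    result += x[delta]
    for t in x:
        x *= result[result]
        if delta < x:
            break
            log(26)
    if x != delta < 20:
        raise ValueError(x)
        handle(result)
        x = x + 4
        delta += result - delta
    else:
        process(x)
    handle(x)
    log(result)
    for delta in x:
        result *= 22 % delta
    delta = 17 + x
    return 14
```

16

Transformed code:
def calc(x, delta, result):
    delta -= result[result]
    result += x[delta]
    for t in x:
        x *= result[result]
        if delta < x:
            break
    if x != delta < 20:
        raise ValueError(x)
    else:
        process(x)
    handle(x)
    log(result)
    for delta in x:
        result *= 22 % delta
    delta = 17 + x
    return 14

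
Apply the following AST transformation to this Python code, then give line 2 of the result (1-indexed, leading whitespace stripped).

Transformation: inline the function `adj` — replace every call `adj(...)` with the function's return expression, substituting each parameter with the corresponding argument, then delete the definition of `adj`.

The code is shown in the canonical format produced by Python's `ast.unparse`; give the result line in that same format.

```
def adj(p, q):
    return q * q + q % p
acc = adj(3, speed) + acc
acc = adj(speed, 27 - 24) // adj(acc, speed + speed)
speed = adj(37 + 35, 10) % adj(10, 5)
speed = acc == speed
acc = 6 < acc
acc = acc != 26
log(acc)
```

acc = ((27 - 24) * (27 - 24) + (27 - 24) % speed) // ((speed + speed) * (speed + speed) + (speed + speed) % acc)

Transformed code:
acc = speed * speed + speed % 3 + acc
acc = ((27 - 24) * (27 - 24) + (27 - 24) % speed) // ((speed + speed) * (speed + speed) + (speed + speed) % acc)
speed = (10 * 10 + 10 % (37 + 35)) % (5 * 5 + 5 % 10)
speed = acc == speed
acc = 6 < acc
acc = acc != 26
log(acc)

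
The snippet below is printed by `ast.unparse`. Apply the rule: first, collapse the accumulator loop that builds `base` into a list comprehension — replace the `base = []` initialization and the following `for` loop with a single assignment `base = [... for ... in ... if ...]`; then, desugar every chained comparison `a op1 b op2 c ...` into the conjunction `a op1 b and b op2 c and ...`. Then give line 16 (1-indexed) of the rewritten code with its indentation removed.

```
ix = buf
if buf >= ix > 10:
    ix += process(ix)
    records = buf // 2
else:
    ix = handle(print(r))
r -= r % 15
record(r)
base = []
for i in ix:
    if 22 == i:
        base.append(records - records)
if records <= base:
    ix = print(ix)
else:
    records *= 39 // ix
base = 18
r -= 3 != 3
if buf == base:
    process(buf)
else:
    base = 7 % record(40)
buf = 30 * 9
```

if buf == base:

Transformed code:
ix = buf
if buf >= ix and ix > 10:
    ix += process(ix)
    records = buf // 2
else:
    ix = handle(print(r))
r -= r % 15
record(r)
base = [records - records for i in ix if 22 == i]
if records <= base:
    ix = print(ix)
else:
    records *= 39 // ix
base = 18
r -= 3 != 3
if buf == base:
    process(buf)
else:
    base = 7 % record(40)
buf = 30 * 9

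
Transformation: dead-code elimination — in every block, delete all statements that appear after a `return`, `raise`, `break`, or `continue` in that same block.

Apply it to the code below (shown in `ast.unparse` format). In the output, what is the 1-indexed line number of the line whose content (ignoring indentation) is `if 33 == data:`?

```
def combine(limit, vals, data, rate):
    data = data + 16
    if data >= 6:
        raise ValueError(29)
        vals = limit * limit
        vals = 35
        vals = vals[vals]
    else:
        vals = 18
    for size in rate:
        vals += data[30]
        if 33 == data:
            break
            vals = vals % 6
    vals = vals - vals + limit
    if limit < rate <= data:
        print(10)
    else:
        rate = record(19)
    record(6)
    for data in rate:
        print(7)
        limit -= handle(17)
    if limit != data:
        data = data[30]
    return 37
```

Transformed code:
def combine(limit, vals, data, rate):
    data = data + 16
    if data >= 6:
        raise ValueError(29)
    else:
        vals = 18
    for size in rate:
        vals += data[30]
        if 33 == data:
            break
    vals = vals - vals + limit
    if limit < rate <= data:
        print(10)
    else:
        rate = record(19)
    record(6)
    for data in rate:
        print(7)
        limit -= handle(17)
    if limit != data:
        data = data[30]
    return 37

9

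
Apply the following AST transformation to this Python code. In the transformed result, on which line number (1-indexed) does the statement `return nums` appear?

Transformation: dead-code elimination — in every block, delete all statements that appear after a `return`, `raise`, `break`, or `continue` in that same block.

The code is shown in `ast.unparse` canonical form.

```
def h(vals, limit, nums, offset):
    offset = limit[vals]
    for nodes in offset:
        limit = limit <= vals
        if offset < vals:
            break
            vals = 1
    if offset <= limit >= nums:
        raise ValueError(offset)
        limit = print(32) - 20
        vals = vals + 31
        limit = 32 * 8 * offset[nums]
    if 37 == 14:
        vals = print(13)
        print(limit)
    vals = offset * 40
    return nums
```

13

Transformed code:
def h(vals, limit, nums, offset):
    offset = limit[vals]
    for nodes in offset:
        limit = limit <= vals
        if offset < vals:
            break
    if offset <= limit >= nums:
        raise ValueError(offset)
    if 37 == 14:
        vals = print(13)
        print(limit)
    vals = offset * 40
    return nums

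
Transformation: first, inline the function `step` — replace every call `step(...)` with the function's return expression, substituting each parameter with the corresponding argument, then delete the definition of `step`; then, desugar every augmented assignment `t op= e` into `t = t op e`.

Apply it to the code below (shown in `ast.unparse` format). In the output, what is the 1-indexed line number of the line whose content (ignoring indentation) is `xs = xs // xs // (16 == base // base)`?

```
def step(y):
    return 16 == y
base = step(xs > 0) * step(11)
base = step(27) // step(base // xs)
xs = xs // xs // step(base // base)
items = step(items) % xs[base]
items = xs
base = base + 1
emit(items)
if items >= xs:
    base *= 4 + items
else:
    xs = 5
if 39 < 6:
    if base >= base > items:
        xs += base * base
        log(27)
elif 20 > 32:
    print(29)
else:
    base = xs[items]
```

Transformed code:
base = (16 == (xs > 0)) * (16 == 11)
base = (16 == 27) // (16 == base // xs)
xs = xs // xs // (16 == base // base)
items = (16 == items) % xs[base]
items = xs
base = base + 1
emit(items)
if items >= xs:
    base = base * (4 + items)
else:
    xs = 5
if 39 < 6:
    if base >= base > items:
        xs = xs + base * base
        log(27)
elif 20 > 32:
    print(29)
else:
    base = xs[items]

3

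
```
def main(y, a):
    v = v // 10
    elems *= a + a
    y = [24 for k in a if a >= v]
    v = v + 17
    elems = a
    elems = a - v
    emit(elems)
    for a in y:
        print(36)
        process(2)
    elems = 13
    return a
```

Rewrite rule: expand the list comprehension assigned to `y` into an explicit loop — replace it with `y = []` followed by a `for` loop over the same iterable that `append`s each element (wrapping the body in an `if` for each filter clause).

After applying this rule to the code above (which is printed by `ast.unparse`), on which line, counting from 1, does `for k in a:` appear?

5

Transformed code:
def main(y, a):
    v = v // 10
    elems *= a + a
    y = []
    for k in a:
        if a >= v:
            y.append(24)
    v = v + 17
    elems = a
    elems = a - v
    emit(elems)
    for a in y:
        print(36)
        process(2)
    elems = 13
    return a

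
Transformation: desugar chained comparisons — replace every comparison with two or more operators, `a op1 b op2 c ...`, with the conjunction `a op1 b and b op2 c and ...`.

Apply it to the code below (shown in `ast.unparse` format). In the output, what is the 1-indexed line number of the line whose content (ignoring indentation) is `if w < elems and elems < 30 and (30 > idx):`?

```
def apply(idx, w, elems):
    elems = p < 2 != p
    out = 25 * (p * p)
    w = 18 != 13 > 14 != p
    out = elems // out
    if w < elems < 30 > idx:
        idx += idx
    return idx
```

6

Transformed code:
def apply(idx, w, elems):
    elems = p < 2 and 2 != p
    out = 25 * (p * p)
    w = 18 != 13 and 13 > 14 and (14 != p)
    out = elems // out
    if w < elems and elems < 30 and (30 > idx):
        idx += idx
    return idx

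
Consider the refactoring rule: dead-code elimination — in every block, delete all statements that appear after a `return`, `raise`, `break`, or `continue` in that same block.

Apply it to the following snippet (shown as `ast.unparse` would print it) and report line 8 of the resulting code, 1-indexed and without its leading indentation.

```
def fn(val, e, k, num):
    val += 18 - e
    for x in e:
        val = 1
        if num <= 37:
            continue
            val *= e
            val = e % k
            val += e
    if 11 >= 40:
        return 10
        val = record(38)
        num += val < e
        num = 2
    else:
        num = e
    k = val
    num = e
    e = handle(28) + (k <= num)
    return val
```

return 10

Transformed code:
def fn(val, e, k, num):
    val += 18 - e
    for x in e:
        val = 1
        if num <= 37:
            continue
    if 11 >= 40:
        return 10
    else:
        num = e
    k = val
    num = e
    e = handle(28) + (k <= num)
    return val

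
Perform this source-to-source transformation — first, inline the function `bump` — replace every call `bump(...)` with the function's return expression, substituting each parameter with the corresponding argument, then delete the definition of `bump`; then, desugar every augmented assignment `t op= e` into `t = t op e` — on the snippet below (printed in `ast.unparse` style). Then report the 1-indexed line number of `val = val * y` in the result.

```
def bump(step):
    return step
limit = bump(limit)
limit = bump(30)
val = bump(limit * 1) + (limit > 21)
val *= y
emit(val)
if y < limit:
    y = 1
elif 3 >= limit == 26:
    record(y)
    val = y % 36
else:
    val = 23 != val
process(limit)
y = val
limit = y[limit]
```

Transformed code:
limit = limit
limit = 30
val = limit * 1 + (limit > 21)
val = val * y
emit(val)
if y < limit:
    y = 1
elif 3 >= limit == 26:
    record(y)
    val = y % 36
else:
    val = 23 != val
process(limit)
y = val
limit = y[limit]

4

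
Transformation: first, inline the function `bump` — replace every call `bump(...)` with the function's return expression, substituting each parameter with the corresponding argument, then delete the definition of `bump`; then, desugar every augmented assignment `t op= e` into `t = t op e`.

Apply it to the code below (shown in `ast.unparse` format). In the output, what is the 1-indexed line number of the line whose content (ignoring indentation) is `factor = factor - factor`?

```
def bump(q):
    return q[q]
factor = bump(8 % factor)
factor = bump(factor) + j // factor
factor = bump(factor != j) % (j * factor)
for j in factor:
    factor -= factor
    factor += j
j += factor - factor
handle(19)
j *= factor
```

Transformed code:
factor = (8 % factor)[8 % factor]
factor = factor[factor] + j // factor
factor = (factor != j)[factor != j] % (j * factor)
for j in factor:
    factor = factor - factor
    factor = factor + j
j = j + (factor - factor)
handle(19)
j = j * factor

5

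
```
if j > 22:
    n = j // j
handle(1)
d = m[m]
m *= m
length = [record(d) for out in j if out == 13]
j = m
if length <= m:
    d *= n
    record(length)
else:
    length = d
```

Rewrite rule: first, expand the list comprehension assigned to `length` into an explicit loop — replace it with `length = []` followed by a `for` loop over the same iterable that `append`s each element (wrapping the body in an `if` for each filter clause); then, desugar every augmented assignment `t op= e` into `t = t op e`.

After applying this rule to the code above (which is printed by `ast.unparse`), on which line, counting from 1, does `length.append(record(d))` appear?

9

Transformed code:
if j > 22:
    n = j // j
handle(1)
d = m[m]
m = m * m
length = []
for out in j:
    if out == 13:
        length.append(record(d))
j = m
if length <= m:
    d = d * n
    record(length)
else:
    length = d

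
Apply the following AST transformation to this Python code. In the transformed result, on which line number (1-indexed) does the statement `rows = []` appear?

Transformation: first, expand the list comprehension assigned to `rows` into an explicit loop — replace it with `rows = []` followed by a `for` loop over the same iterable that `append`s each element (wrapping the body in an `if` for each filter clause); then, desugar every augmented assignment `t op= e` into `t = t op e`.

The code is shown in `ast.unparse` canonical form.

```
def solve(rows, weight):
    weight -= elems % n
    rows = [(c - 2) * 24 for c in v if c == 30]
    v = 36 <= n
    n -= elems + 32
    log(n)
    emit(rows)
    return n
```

3

Transformed code:
def solve(rows, weight):
    weight = weight - elems % n
    rows = []
    for c in v:
        if c == 30:
            rows.append((c - 2) * 24)
    v = 36 <= n
    n = n - (elems + 32)
    log(n)
    emit(rows)
    return n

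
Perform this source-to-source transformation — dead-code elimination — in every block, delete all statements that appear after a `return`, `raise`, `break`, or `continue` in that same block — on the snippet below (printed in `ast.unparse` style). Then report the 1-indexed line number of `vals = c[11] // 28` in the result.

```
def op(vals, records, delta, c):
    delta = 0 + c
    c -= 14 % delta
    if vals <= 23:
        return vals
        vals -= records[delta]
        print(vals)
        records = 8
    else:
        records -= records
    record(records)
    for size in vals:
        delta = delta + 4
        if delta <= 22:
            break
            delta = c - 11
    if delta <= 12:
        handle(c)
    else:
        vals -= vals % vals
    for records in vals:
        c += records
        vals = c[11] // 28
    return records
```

Transformed code:
def op(vals, records, delta, c):
    delta = 0 + c
    c -= 14 % delta
    if vals <= 23:
        return vals
    else:
        records -= records
    record(records)
    for size in vals:
        delta = delta + 4
        if delta <= 22:
            break
    if delta <= 12:
        handle(c)
    else:
        vals -= vals % vals
    for records in vals:
        c += records
        vals = c[11] // 28
    return records

19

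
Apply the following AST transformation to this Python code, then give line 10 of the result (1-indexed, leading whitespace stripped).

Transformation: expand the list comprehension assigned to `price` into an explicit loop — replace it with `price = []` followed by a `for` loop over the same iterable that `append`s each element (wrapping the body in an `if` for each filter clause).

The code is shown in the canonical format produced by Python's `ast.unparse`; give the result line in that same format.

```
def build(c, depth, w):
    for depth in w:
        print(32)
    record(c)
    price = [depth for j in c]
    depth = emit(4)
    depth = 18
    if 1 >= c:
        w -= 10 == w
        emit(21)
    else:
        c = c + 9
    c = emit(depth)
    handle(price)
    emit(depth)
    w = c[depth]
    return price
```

Transformed code:
def build(c, depth, w):
    for depth in w:
        print(32)
    record(c)
    price = []
    for j in c:
        price.append(depth)
    depth = emit(4)
    depth = 18
    if 1 >= c:
        w -= 10 == w
        emit(21)
    else:
        c = c + 9
    c = emit(depth)
    handle(price)
    emit(depth)
    w = c[depth]
    return price

if 1 >= c:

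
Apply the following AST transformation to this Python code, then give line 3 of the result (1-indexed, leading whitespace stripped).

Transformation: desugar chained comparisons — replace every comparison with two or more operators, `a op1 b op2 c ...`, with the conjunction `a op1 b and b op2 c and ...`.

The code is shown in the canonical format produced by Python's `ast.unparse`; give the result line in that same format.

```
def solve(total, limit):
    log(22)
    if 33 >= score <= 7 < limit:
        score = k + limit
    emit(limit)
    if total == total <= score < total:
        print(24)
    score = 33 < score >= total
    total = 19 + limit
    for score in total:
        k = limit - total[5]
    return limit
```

Transformed code:
def solve(total, limit):
    log(22)
    if 33 >= score and score <= 7 and (7 < limit):
        score = k + limit
    emit(limit)
    if total == total and total <= score and (score < total):
        print(24)
    score = 33 < score and score >= total
    total = 19 + limit
    for score in total:
        k = limit - total[5]
    return limit

if 33 >= score and score <= 7 and (7 < limit):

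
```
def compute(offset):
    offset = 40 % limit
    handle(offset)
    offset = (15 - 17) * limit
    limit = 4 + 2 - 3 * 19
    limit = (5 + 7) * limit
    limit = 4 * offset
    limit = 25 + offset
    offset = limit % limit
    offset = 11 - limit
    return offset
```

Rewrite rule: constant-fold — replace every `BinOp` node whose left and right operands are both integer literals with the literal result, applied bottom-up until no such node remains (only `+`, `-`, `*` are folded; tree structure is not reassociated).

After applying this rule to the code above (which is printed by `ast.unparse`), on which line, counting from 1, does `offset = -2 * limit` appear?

4

Transformed code:
def compute(offset):
    offset = 40 % limit
    handle(offset)
    offset = -2 * limit
    limit = -51
    limit = 12 * limit
    limit = 4 * offset
    limit = 25 + offset
    offset = limit % limit
    offset = 11 - limit
    return offset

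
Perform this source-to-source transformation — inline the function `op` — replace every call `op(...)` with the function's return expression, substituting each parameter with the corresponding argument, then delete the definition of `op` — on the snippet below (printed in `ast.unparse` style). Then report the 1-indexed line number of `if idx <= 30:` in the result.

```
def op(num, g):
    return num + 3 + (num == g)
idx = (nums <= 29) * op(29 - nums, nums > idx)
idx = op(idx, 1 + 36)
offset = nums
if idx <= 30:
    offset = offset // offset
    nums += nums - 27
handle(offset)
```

4

Transformed code:
idx = (nums <= 29) * (29 - nums + 3 + (29 - nums == (nums > idx)))
idx = idx + 3 + (idx == 1 + 36)
offset = nums
if idx <= 30:
    offset = offset // offset
    nums += nums - 27
handle(offset)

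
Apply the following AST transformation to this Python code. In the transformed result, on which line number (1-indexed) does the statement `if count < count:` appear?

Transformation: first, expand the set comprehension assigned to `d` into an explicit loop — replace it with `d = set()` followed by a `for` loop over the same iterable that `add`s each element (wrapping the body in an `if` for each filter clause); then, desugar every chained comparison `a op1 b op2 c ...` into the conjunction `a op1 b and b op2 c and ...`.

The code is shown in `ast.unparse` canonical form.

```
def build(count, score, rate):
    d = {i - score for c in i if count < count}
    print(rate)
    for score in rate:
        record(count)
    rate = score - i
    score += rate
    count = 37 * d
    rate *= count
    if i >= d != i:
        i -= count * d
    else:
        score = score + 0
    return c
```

4

Transformed code:
def build(count, score, rate):
    d = set()
    for c in i:
        if count < count:
            d.add(i - score)
    print(rate)
    for score in rate:
        record(count)
    rate = score - i
    score += rate
    count = 37 * d
    rate *= count
    if i >= d and d != i:
        i -= count * d
    else:
        score = score + 0
    return c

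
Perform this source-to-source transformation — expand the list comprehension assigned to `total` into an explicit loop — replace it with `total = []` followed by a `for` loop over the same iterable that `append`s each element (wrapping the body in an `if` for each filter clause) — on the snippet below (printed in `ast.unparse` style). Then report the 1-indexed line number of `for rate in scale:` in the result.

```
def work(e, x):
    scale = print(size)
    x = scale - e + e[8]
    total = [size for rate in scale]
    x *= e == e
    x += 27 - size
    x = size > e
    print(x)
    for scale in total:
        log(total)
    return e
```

5

Transformed code:
def work(e, x):
    scale = print(size)
    x = scale - e + e[8]
    total = []
    for rate in scale:
        total.append(size)
    x *= e == e
    x += 27 - size
    x = size > e
    print(x)
    for scale in total:
        log(total)
    return e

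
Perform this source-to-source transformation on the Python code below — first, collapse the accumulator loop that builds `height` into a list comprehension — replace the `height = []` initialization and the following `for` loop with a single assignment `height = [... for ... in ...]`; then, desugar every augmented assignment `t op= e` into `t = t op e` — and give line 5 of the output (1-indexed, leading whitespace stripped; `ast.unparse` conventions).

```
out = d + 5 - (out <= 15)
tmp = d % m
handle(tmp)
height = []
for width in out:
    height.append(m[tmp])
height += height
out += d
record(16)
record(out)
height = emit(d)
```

height = height + height

Transformed code:
out = d + 5 - (out <= 15)
tmp = d % m
handle(tmp)
height = [m[tmp] for width in out]
height = height + height
out = out + d
record(16)
record(out)
height = emit(d)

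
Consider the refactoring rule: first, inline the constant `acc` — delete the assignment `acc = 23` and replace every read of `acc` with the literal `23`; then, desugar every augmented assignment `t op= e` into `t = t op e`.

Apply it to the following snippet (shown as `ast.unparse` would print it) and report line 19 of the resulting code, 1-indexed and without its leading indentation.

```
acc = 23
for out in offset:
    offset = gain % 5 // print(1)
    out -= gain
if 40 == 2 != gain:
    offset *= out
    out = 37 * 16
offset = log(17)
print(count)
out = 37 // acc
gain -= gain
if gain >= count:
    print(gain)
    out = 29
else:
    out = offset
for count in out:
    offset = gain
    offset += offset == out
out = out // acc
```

Transformed code:
for out in offset:
    offset = gain % 5 // print(1)
    out = out - gain
if 40 == 2 != gain:
    offset = offset * out
    out = 37 * 16
offset = log(17)
print(count)
out = 37 // 23
gain = gain - gain
if gain >= count:
    print(gain)
    out = 29
else:
    out = offset
for count in out:
    offset = gain
    offset = offset + (offset == out)
out = out // 23

out = out // 23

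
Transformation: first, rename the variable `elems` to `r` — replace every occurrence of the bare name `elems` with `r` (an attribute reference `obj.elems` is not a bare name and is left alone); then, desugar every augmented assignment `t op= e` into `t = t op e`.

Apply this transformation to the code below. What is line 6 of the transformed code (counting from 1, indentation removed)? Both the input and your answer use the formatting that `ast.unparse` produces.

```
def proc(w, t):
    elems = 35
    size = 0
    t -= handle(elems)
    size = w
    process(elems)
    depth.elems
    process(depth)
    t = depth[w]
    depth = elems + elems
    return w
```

process(r)

Transformed code:
def proc(w, t):
    r = 35
    size = 0
    t = t - handle(r)
    size = w
    process(r)
    depth.elems
    process(depth)
    t = depth[w]
    depth = r + r
    return w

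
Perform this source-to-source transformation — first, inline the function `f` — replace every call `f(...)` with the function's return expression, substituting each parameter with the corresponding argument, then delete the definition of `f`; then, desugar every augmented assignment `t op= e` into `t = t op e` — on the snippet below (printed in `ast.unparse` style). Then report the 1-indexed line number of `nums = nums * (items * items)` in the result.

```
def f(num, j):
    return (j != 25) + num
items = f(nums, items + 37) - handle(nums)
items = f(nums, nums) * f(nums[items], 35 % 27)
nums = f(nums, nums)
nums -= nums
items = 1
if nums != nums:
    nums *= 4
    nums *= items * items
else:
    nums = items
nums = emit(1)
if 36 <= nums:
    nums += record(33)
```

8

Transformed code:
items = (items + 37 != 25) + nums - handle(nums)
items = ((nums != 25) + nums) * ((35 % 27 != 25) + nums[items])
nums = (nums != 25) + nums
nums = nums - nums
items = 1
if nums != nums:
    nums = nums * 4
    nums = nums * (items * items)
else:
    nums = items
nums = emit(1)
if 36 <= nums:
    nums = nums + record(33)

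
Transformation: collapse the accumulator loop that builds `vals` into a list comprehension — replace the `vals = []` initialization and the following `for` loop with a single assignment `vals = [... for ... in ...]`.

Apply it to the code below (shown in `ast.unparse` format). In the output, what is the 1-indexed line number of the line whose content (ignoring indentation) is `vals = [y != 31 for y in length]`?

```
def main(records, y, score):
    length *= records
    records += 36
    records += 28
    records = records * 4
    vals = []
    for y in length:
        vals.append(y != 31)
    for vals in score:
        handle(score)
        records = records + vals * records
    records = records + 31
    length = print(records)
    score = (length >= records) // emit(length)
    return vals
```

Transformed code:
def main(records, y, score):
    length *= records
    records += 36
    records += 28
    records = records * 4
    vals = [y != 31 for y in length]
    for vals in score:
        handle(score)
        records = records + vals * records
    records = records + 31
    length = print(records)
    score = (length >= records) // emit(length)
    return vals

6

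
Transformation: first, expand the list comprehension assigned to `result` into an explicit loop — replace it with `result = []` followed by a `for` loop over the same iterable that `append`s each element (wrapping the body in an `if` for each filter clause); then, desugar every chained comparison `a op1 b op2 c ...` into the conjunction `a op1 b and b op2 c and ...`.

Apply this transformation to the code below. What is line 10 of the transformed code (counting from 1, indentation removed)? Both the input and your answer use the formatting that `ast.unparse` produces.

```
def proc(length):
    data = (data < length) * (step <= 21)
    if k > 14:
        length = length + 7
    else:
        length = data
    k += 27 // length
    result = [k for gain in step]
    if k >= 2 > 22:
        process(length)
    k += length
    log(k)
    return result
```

result.append(k)

Transformed code:
def proc(length):
    data = (data < length) * (step <= 21)
    if k > 14:
        length = length + 7
    else:
        length = data
    k += 27 // length
    result = []
    for gain in step:
        result.append(k)
    if k >= 2 and 2 > 22:
        process(length)
    k += length
    log(k)
    return result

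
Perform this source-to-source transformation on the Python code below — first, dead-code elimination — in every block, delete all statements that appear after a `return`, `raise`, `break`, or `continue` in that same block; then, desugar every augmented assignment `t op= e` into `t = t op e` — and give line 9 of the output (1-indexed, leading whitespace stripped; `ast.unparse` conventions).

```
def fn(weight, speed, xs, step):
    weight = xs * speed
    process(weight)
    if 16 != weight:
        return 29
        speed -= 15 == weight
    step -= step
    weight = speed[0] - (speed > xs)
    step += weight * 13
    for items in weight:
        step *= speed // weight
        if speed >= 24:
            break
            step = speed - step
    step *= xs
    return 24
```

Transformed code:
def fn(weight, speed, xs, step):
    weight = xs * speed
    process(weight)
    if 16 != weight:
        return 29
    step = step - step
    weight = speed[0] - (speed > xs)
    step = step + weight * 13
    for items in weight:
        step = step * (speed // weight)
        if speed >= 24:
            break
    step = step * xs
    return 24

for items in weight:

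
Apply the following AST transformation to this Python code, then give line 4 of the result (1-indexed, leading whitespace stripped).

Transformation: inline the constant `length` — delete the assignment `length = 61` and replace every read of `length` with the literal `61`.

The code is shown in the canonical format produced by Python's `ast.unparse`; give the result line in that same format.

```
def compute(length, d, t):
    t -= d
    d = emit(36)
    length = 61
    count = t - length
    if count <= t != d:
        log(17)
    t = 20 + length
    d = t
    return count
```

count = t - 61

Transformed code:
def compute(length, d, t):
    t -= d
    d = emit(36)
    count = t - 61
    if count <= t != d:
        log(17)
    t = 20 + 61
    d = t
    return count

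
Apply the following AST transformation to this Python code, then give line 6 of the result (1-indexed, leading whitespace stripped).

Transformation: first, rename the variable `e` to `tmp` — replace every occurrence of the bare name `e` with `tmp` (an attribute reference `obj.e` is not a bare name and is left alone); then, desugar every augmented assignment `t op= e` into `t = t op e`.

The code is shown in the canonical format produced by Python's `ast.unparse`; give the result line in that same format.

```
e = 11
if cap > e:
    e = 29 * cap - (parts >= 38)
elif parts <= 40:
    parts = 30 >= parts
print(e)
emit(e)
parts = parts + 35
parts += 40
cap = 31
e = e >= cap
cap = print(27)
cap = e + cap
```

print(tmp)

Transformed code:
tmp = 11
if cap > tmp:
    tmp = 29 * cap - (parts >= 38)
elif parts <= 40:
    parts = 30 >= parts
print(tmp)
emit(tmp)
parts = parts + 35
parts = parts + 40
cap = 31
tmp = tmp >= cap
cap = print(27)
cap = tmp + cap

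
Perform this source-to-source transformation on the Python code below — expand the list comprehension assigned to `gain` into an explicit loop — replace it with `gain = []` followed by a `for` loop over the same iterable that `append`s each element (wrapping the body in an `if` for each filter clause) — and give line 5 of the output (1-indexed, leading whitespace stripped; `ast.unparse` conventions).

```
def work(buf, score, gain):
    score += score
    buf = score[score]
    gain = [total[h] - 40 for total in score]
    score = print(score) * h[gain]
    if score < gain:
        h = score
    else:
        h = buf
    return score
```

for total in score:

Transformed code:
def work(buf, score, gain):
    score += score
    buf = score[score]
    gain = []
    for total in score:
        gain.append(total[h] - 40)
    score = print(score) * h[gain]
    if score < gain:
        h = score
    else:
        h = buf
    return score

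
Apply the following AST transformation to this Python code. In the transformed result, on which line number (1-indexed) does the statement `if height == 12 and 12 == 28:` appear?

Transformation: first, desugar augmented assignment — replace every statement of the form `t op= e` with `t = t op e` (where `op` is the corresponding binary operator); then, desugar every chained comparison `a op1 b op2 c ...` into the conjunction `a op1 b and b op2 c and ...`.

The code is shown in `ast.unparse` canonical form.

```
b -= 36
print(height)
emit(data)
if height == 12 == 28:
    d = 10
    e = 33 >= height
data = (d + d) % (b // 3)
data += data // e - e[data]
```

Transformed code:
b = b - 36
print(height)
emit(data)
if height == 12 and 12 == 28:
    d = 10
    e = 33 >= height
data = (d + d) % (b // 3)
data = data + (data // e - e[data])

4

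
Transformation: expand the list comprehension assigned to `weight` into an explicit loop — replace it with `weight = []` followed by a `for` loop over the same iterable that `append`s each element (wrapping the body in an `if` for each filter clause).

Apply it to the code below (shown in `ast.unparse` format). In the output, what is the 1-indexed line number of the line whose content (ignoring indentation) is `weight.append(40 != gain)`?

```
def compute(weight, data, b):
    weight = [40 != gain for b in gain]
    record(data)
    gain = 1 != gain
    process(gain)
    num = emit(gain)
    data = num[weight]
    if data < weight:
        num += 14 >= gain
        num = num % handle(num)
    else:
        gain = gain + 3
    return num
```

4

Transformed code:
def compute(weight, data, b):
    weight = []
    for b in gain:
        weight.append(40 != gain)
    record(data)
    gain = 1 != gain
    process(gain)
    num = emit(gain)
    data = num[weight]
    if data < weight:
        num += 14 >= gain
        num = num % handle(num)
    else:
        gain = gain + 3
    return num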